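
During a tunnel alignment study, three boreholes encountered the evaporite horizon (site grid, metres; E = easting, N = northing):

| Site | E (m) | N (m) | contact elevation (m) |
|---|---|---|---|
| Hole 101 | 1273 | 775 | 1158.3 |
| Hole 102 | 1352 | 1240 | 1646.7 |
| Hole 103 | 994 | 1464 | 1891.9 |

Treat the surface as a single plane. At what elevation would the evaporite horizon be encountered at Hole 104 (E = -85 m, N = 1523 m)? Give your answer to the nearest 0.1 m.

1981.2 m

Let the plane be z = a·E + b·N + c.
Hole 102−Hole 101: 79a + 465b = 488.4;  Hole 103−Hole 101: −279a + 689b = 733.6.
Solving gives a = −0.025067, b = 1.054581.
Then c = 1158.3 − a·1273 − b·775 = 372.91.
At (-85, 1523): z = 2.1 + 1606.1 + 372.91 = 1981.2 m.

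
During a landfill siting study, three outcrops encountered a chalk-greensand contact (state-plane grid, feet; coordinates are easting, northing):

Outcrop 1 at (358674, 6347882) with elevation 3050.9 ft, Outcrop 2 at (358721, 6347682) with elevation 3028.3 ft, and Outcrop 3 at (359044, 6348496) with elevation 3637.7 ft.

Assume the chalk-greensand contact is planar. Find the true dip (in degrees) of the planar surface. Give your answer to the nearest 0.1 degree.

Let the plane be z = a·easting + b·northing + c.
Outcrop 2−Outcrop 1: 47a − 200b = −22.6;  Outcrop 3−Outcrop 1: 370a + 614b = 586.8.
Solving gives a = 1.00608, b = 0.34943.
Gradient magnitude |∇z| = √(a² + b²) = √(1.01220 + 0.12210) = 1.06504.
True dip = arctan(1.06504) = 46.8°, dipping toward WSW (azimuth ≈ 251°).

46.8°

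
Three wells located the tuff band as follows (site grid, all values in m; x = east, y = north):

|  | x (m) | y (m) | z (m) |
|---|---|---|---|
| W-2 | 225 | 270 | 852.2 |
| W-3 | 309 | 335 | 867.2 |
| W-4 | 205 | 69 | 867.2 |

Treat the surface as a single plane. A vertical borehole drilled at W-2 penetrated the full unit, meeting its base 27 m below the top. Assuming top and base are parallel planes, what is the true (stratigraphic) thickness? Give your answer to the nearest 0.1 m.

26.0 m

Two edge vectors: W-2→W-3 = (84, 65, 15), W-2→W-4 = (-20, -201, 15).
Normal n = (W-2→W-3) × (W-2→W-4) = (3990, -1560, -15584).
So ∂z/∂x = −n_x/n_z = 0.25603 and ∂z/∂y = −n_y/n_z = −0.10010.
|∇z| = √(a²+b²) = 0.27491, so dip δ = arctan(0.27491) = 15.37°.
True thickness = vertical thickness × cos δ = 27 × cos 15.37° = 26.0 m.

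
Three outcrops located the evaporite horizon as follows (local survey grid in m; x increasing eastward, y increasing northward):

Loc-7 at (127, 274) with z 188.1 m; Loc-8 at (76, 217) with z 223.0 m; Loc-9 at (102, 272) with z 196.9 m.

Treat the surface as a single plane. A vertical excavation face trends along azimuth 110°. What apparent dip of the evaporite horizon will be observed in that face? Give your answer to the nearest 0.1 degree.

Two edge vectors: Loc-7→Loc-8 = (-51, -57, 34.9), Loc-7→Loc-9 = (-25, -2, 8.8).
Normal n = (Loc-7→Loc-8) × (Loc-7→Loc-9) = (-431.8, -423.7, -1323).
So ∂z/∂x = −n_x/n_z = −0.32638 and ∂z/∂y = −n_y/n_z = −0.32026.
Unit vector along 110° is (sin 110°, cos 110°) = (0.9397, -0.3420).
Slope in that direction = a·(0.9397) + b·(-0.3420) = −0.19716.
Apparent dip = arctan|0.19716| = 11.2° (true dip is 24.6°, so apparent ≤ true as expected).

11.2°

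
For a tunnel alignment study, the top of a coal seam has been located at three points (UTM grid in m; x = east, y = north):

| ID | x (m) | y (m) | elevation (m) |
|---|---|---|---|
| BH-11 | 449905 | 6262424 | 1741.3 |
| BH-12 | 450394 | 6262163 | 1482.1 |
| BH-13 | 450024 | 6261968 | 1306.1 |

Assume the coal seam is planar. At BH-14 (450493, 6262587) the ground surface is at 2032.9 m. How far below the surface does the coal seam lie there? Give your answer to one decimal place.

151.2 m

Two edge vectors: BH-11→BH-12 = (489, -261, -259.2), BH-11→BH-13 = (119, -456, -435.2).
Normal n = (BH-11→BH-12) × (BH-11→BH-13) = (-4608, 181968, -191925).
So ∂z/∂x = −n_x/n_z = −0.024009379 and ∂z/∂y = −n_y/n_z = 0.948120360.
Intercept c from BH-11: 1741.3 + 10801.94 − 5937531.69 = −5924988.45.
At (450493, 6262587): z_contact = −10816.06 + 5937686.24 − 5924988.45 = 1881.73 m.
Depth below ground = 2032.9 − 1881.73 = 151.2 m.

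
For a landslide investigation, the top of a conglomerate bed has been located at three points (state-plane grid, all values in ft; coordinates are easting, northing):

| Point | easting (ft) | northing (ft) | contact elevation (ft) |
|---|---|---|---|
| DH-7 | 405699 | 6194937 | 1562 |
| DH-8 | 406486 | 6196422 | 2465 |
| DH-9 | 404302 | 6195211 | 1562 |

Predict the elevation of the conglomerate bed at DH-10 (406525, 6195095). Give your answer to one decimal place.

1738.3 ft

Let the plane be z = a·easting + b·northing + c.
DH-8−DH-7: 787a + 1485b = 903;  DH-9−DH-7: −1397a + 274b = 0.
Solving gives a = 0.108035908, b = 0.550825414.
Then c = 1562 − a·405699 − b·6194937 = −3454596.80.
At (406525, 6195095): z = 43919.3 + 3412415.8 − 3454596.80 = 1738.3 ft.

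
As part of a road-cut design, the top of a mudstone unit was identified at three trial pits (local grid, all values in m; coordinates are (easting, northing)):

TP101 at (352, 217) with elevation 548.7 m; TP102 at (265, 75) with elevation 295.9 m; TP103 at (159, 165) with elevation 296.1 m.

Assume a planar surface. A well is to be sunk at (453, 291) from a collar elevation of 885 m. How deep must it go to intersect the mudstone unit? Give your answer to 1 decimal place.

Let the plane be z = a·E + b·N + c.
TP102−TP101: −87a − 142b = −252.8;  TP103−TP101: −193a − 52b = −252.6.
Solving gives a = 0.99308, b = 1.17185.
Then c = 548.7 − a·352 − b·217 = −55.15.
At (453, 291): z_contact = 449.86 + 341.01 − 55.15 = 735.72 m.
Depth below ground = 885 − 735.72 = 149.3 m.

149.3 m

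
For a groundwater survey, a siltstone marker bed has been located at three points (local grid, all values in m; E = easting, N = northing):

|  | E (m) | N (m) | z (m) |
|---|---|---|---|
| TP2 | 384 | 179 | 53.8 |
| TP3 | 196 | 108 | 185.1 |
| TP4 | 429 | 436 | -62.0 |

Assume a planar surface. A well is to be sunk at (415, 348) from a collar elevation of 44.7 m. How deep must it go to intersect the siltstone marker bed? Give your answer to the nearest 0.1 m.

Two edge vectors: TP2→TP3 = (-188, -71, 131.3), TP2→TP4 = (45, 257, -115.8).
Normal n = (TP2→TP3) × (TP2→TP4) = (-25522.3, -15861.9, -45121).
So ∂z/∂E = −n_x/n_z = −0.56564 and ∂z/∂N = −n_y/n_z = −0.35154.
Intercept c from TP2: 53.8 + 217.21 + 62.93 = 333.93.
At (415, 348): z_contact = −234.74 − 122.34 + 333.93 = -23.15 m.
Depth below ground = 44.7 − (-23.15) = 67.8 m.

67.8 m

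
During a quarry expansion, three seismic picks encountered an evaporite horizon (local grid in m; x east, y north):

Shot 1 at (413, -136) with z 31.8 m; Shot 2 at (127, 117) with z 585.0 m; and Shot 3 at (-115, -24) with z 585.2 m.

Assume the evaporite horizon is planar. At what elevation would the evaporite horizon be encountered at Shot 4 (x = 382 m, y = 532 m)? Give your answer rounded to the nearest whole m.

Let the plane be z = a·x + b·y + c.
Shot 2−Shot 1: −286a + 253b = 553.2;  Shot 3−Shot 1: −528a + 112b = 553.4.
Solving gives a = −0.76859, b = 1.31772.
Then c = 31.8 − a·413 − b·-136 = 528.44.
At (382, 532): z = −293.6 + 701.0 + 528.44 = 935.9 m.

936 m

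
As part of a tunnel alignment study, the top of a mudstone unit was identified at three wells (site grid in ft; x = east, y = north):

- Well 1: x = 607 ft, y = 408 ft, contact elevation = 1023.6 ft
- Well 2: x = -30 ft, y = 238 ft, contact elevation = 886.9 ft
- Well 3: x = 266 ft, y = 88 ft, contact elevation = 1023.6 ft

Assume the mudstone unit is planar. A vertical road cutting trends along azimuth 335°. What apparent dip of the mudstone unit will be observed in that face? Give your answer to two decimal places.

22.60°

Two edge vectors: Well 1→Well 2 = (-637, -170, -136.7), Well 1→Well 3 = (-341, -320, 0).
Normal n = (Well 1→Well 2) × (Well 1→Well 3) = (-43744, 46614.7, 145870).
So ∂z/∂x = −n_x/n_z = 0.29988 and ∂z/∂y = −n_y/n_z = −0.31956.
Unit vector along 335° is (sin 335°, cos 335°) = (-0.4226, 0.9063).
Slope in that direction = a·(-0.4226) + b·(0.9063) = −0.41636.
Apparent dip = arctan|0.41636| = 22.60° (true dip is 23.7°, so apparent ≤ true as expected).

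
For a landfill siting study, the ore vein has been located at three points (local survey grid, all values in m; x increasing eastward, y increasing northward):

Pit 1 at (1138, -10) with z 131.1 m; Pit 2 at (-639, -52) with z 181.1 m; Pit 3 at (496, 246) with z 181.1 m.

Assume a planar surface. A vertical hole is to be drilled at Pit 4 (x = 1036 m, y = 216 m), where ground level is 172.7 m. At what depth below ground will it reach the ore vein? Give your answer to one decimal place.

Two edge vectors: Pit 1→Pit 2 = (-1777, -42, 50), Pit 1→Pit 3 = (-642, 256, 50).
Normal n = (Pit 1→Pit 2) × (Pit 1→Pit 3) = (-14900, 56750, -481876).
So ∂z/∂x = −n_x/n_z = −0.030921 and ∂z/∂y = −n_y/n_z = 0.117769.
Intercept c from Pit 1: 131.1 + 35.19 + 1.18 = 167.47.
At (1036, 216): z_contact = −32.03 + 25.44 + 167.47 = 160.87 m.
Depth below ground = 172.7 − 160.87 = 11.8 m.

11.8 m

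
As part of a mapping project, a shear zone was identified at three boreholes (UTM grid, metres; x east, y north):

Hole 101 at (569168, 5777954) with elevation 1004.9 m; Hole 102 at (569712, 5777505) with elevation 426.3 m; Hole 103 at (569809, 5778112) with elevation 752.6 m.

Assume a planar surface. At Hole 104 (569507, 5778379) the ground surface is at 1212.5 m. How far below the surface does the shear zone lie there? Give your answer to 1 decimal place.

127.6 m

Let the plane be z = a·x + b·y + c.
Hole 102−Hole 101: 544a − 449b = −578.6;  Hole 103−Hole 101: 641a + 158b = −252.3.
Solving gives a = −0.547680202, b = 0.625082339.
Then c = 1004.9 − a·569168 − b·5777954 = −3298970.05.
At (569507, 5778379): z_contact = −311907.71 + 3611962.66 − 3298970.05 = 1084.90 m.
Depth below ground = 1212.5 − 1084.90 = 127.6 m.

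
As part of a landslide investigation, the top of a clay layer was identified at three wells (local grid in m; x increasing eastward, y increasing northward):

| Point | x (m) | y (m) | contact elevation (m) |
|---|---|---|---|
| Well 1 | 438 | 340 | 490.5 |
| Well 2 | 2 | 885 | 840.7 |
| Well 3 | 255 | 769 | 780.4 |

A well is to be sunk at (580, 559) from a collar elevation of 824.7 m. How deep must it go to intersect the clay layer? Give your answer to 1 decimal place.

Two edge vectors: Well 1→Well 2 = (-436, 545, 350.2), Well 1→Well 3 = (-183, 429, 289.9).
Normal n = (Well 1→Well 2) × (Well 1→Well 3) = (7759.7, 62309.8, -87309).
So ∂z/∂x = −n_x/n_z = 0.08888 and ∂z/∂y = −n_y/n_z = 0.71367.
Intercept c from Well 1: 490.5 − 38.93 − 242.65 = 208.92.
At (580, 559): z_contact = 51.55 + 398.94 + 208.92 = 659.41 m.
Depth below ground = 824.7 − 659.41 = 165.3 m.

165.3 m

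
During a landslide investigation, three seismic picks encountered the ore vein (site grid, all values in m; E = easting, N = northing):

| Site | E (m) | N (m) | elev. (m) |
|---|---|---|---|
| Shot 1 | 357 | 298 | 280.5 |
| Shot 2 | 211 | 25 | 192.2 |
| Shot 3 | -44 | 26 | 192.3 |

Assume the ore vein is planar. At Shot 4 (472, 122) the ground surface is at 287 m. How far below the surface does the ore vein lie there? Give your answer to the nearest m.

Two edge vectors: Shot 1→Shot 2 = (-146, -273, -88.3), Shot 1→Shot 3 = (-401, -272, -88.2).
Normal n = (Shot 1→Shot 2) × (Shot 1→Shot 3) = (61, 22531.1, -69761).
So ∂z/∂E = −n_x/n_z = 0.00087 and ∂z/∂N = −n_y/n_z = 0.32298.
Intercept c from Shot 1: 280.5 − 0.31 − 96.25 = 183.94.
At (472, 122): z_contact = 0.4 + 39.4 + 183.94 = 223.8 m.
Depth below ground = 287 − 223.8 = 63 m.

63 m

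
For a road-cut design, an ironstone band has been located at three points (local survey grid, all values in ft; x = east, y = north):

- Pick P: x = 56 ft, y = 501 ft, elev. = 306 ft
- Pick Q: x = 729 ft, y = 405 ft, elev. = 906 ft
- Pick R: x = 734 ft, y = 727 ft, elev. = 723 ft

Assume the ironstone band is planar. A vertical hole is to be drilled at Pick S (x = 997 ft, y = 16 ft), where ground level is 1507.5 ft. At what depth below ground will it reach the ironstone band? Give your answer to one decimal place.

Two edge vectors: Pick P→Pick Q = (673, -96, 600), Pick P→Pick R = (678, 226, 417).
Normal n = (Pick P→Pick Q) × (Pick P→Pick R) = (-175632, 126159, 217186).
So ∂z/∂x = −n_x/n_z = 0.80867 and ∂z/∂y = −n_y/n_z = −0.58088.
Intercept c from Pick P: 306 − 45.29 + 291.02 = 551.74.
At (997, 16): z_contact = 806.24 − 9.29 + 551.74 = 1348.69 ft.
Depth below ground = 1507.5 − 1348.69 = 158.8 ft.

158.8 ft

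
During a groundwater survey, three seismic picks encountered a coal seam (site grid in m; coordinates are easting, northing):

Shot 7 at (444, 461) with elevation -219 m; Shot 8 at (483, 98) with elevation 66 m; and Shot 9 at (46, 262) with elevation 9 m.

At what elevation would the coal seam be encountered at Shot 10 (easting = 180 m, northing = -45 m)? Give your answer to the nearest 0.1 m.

Two edge vectors: Shot 7→Shot 8 = (39, -363, 285), Shot 7→Shot 9 = (-398, -199, 228).
Normal n = (Shot 7→Shot 8) × (Shot 7→Shot 9) = (-26049, -122322, -152235).
So ∂z/∂easting = −n_x/n_z = −0.17111 and ∂z/∂northing = −n_y/n_z = −0.80351.
Intercept c from Shot 7: -219 + 75.97 + 370.42 = 227.39.
At (180, -45): z = −30.8 + 36.2 + 227.39 = 232.7 m.

232.7 m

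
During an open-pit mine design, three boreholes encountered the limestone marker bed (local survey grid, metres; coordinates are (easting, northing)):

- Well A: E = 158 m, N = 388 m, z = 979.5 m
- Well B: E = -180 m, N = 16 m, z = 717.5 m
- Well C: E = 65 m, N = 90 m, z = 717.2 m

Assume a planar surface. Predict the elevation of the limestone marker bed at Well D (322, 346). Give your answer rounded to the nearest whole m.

Two edge vectors: Well A→Well B = (-338, -372, -262), Well A→Well C = (-93, -298, -262.3).
Normal n = (Well A→Well B) × (Well A→Well C) = (19499.6, -64291.4, 66128).
So ∂z/∂E = −n_x/n_z = −0.29488 and ∂z/∂N = −n_y/n_z = 0.97223.
Intercept c from Well A: 979.5 + 46.59 − 377.22 = 648.87.
At (322, 346): z = −95.0 + 336.4 + 648.87 = 890.3 m.

890 m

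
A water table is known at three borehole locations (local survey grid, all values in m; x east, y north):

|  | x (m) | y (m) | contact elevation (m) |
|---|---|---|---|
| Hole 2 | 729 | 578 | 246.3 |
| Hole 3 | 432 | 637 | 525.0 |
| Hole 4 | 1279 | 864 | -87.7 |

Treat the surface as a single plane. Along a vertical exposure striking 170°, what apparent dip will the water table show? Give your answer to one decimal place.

Let the plane be z = a·x + b·y + c.
Hole 3−Hole 2: −297a + 59b = 278.7;  Hole 4−Hole 2: 550a + 286b = −334.
Solving gives a = −0.84686, b = 0.46074.
Unit vector along 170° is (sin 170°, cos 170°) = (0.1736, -0.9848).
Slope in that direction = a·(0.1736) + b·(-0.9848) = −0.60079.
Apparent dip = arctan|0.60079| = 31.0° (true dip is 44.0°, so apparent ≤ true as expected).

31.0°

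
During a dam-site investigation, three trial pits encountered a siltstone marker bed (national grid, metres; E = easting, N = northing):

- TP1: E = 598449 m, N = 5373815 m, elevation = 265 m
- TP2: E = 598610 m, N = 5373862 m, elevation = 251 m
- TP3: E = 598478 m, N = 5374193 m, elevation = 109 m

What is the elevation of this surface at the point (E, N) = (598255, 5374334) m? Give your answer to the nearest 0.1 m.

Two edge vectors: TP1→TP2 = (161, 47, -14), TP1→TP3 = (29, 378, -156).
Normal n = (TP1→TP2) × (TP1→TP3) = (-2040, 24710, 59495).
So ∂z/∂E = −n_x/n_z = 0.034288596 and ∂z/∂N = −n_y/n_z = −0.415329019.
Intercept c from TP1: 265 − 20519.98 + 2231901.31 = 2211646.34.
At (598255, 5374334): z = 20513.3 − 2232116.9 + 2211646.34 = 42.8 m.

42.8 m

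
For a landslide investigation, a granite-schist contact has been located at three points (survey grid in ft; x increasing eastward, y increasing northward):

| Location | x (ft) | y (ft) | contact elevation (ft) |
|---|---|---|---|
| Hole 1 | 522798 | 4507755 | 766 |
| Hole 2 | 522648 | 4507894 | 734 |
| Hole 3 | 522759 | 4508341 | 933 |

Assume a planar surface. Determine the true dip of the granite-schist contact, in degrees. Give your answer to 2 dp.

30.98°

Two edge vectors: Hole 1→Hole 2 = (-150, 139, -32), Hole 1→Hole 3 = (-39, 586, 167).
Normal n = (Hole 1→Hole 2) × (Hole 1→Hole 3) = (41965, 26298, -82479).
So ∂z/∂x = −n_x/n_z = 0.50880 and ∂z/∂y = −n_y/n_z = 0.31884.
Gradient magnitude |∇z| = √(a² + b²) = √(0.25887 + 0.10166) = 0.60045.
True dip = arctan(0.60045) = 30.98°, dipping toward WSW (azimuth ≈ 238°).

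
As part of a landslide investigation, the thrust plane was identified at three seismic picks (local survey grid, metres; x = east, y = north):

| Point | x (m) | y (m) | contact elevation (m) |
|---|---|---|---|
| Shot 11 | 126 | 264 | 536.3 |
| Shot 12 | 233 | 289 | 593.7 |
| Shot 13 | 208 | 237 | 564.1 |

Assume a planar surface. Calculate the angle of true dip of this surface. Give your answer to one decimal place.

Let the plane be z = a·x + b·y + c.
Shot 12−Shot 11: 107a + 25b = 57.4;  Shot 13−Shot 11: 82a − 27b = 27.8.
Solving gives a = 0.45450, b = 0.35072.
Gradient magnitude |∇z| = √(a² + b²) = √(0.20657 + 0.12300) = 0.57409.
True dip = arctan(0.57409) = 29.9°, dipping toward SW (azimuth ≈ 232°).

29.9°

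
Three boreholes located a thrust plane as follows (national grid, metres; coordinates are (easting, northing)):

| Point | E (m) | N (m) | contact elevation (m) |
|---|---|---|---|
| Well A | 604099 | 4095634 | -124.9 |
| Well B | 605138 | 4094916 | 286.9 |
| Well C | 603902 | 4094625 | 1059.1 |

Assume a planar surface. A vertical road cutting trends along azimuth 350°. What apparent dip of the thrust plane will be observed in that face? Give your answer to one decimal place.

Let the plane be z = a·E + b·N + c.
Well B−Well A: 1039a − 718b = 411.8;  Well C−Well A: −197a − 1009b = 1184.
Solving gives a = −0.36528, b = −1.10212.
Unit vector along 350° is (sin 350°, cos 350°) = (-0.1736, 0.9848).
Slope in that direction = a·(-0.1736) + b·(0.9848) = −1.02195.
Apparent dip = arctan|1.02195| = 45.6° (true dip is 49.3°, so apparent ≤ true as expected).

45.6°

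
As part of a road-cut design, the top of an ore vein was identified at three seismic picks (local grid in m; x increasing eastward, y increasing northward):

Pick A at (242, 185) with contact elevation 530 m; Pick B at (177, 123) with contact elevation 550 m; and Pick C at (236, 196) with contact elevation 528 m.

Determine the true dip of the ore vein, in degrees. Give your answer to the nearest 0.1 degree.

Two edge vectors: Pick A→Pick B = (-65, -62, 20), Pick A→Pick C = (-6, 11, -2).
Normal n = (Pick A→Pick B) × (Pick A→Pick C) = (-96, -250, -1087).
So ∂z/∂x = −n_x/n_z = −0.08832 and ∂z/∂y = −n_y/n_z = −0.22999.
Gradient magnitude |∇z| = √(a² + b²) = √(0.00780 + 0.05290) = 0.24636.
True dip = arctan(0.24636) = 13.8°, dipping toward NNE (azimuth ≈ 021°).

13.8°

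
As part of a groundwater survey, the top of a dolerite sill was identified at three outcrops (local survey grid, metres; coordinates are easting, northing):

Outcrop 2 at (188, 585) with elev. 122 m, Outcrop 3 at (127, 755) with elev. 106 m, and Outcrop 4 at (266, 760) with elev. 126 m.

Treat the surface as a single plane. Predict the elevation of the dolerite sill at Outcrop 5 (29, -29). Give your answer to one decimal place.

124.6 m

Let the plane be z = a·easting + b·northing + c.
Outcrop 3−Outcrop 2: −61a + 170b = −16;  Outcrop 4−Outcrop 2: 78a + 175b = 4.
Solving gives a = 0.14539, b = −0.04195.
Then c = 122 − a·188 − b·585 = 119.20.
At (29, -29): z = 4.2 + 1.2 + 119.20 = 124.6 m.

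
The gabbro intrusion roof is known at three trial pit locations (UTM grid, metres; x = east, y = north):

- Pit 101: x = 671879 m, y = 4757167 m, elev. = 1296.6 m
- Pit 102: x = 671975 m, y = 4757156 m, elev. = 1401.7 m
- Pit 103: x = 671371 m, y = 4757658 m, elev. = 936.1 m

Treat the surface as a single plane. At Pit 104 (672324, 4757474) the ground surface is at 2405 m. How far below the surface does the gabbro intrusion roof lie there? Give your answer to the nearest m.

Let the plane be z = a·x + b·y + c.
Pit 102−Pit 101: 96a − 11b = 105.1;  Pit 103−Pit 101: −508a + 491b = −360.5.
Solving gives a = 1.14659189, b = 0.45207471.
Then c = 1296.6 − a·671879 − b·4757167 = −2919669.30.
At (672324, 4757474): z_contact = 770881.2 + 2150733.7 − 2919669.30 = 1945.6 m.
Depth below ground = 2405 − 1945.6 = 459 m.

459 m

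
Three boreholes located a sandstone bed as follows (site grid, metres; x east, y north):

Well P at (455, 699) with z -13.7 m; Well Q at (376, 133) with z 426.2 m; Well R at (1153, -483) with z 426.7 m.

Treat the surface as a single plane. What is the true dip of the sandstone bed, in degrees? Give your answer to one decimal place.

Let the plane be z = a·x + b·y + c.
Well Q−Well P: −79a − 566b = 439.9;  Well R−Well P: 698a − 1182b = 440.4.
Solving gives a = −0.55420, b = −0.69986.
Gradient magnitude |∇z| = √(a² + b²) = √(0.30713 + 0.48980) = 0.89271.
True dip = arctan(0.89271) = 41.8°, dipping toward NE (azimuth ≈ 038°).

41.8°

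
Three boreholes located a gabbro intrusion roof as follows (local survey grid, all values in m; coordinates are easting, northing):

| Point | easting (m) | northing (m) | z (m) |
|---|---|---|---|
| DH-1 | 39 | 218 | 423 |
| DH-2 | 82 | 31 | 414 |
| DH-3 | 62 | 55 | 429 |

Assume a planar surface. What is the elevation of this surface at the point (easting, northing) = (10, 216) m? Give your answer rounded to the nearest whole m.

Let the plane be z = a·easting + b·northing + c.
DH-2−DH-1: 43a − 187b = −9;  DH-3−DH-1: 23a − 163b = 6.
Solving gives a = −0.95606, b = −0.17171.
Then c = 423 − a·39 − b·218 = 497.72.
At (10, 216): z = −9.6 − 37.1 + 497.72 = 451.1 m.

451 m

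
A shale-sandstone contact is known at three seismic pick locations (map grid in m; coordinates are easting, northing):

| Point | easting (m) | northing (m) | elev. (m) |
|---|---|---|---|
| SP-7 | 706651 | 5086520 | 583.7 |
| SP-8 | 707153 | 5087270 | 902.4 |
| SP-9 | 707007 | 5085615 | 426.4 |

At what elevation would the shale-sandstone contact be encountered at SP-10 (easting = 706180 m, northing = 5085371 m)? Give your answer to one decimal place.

Let the plane be z = a·easting + b·northing + c.
SP-8−SP-7: 502a + 750b = 318.7;  SP-9−SP-7: 356a − 905b = −157.3.
Solving gives a = 0.236304086, b = 0.266767132.
Then c = 583.7 − a·706651 − b·5086520 = −1523317.17.
At (706180, 5085371): z = 166873.2 + 1356609.8 − 1523317.17 = 165.9 m.

165.9 m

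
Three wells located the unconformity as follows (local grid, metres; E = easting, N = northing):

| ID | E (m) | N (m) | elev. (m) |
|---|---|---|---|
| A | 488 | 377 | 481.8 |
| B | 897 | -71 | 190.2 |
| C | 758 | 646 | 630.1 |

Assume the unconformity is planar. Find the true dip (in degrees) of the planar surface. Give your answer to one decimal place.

31.2°

Two edge vectors: A→B = (409, -448, -291.6), A→C = (270, 269, 148.3).
Normal n = (A→B) × (A→C) = (12002, -139386.7, 230981).
So ∂z/∂E = −n_x/n_z = −0.05196 and ∂z/∂N = −n_y/n_z = 0.60346.
Gradient magnitude |∇z| = √(a² + b²) = √(0.00270 + 0.36416) = 0.60569.
True dip = arctan(0.60569) = 31.2°, dipping toward S (azimuth ≈ 175°).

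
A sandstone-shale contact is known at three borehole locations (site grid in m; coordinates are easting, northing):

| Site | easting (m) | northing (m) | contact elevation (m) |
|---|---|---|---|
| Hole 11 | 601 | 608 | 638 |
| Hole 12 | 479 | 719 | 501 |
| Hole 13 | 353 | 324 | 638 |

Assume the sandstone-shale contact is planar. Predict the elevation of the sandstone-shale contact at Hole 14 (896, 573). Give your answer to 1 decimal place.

841.7 m

Two edge vectors: Hole 11→Hole 12 = (-122, 111, -137), Hole 11→Hole 13 = (-248, -284, 0).
Normal n = (Hole 11→Hole 12) × (Hole 11→Hole 13) = (-38908, 33976, 62176).
So ∂z/∂easting = −n_x/n_z = 0.62577 and ∂z/∂northing = −n_y/n_z = −0.54645.
Intercept c from Hole 11: 638 − 376.09 + 332.24 = 594.15.
At (896, 573): z = 560.7 − 313.1 + 594.15 = 841.7 m.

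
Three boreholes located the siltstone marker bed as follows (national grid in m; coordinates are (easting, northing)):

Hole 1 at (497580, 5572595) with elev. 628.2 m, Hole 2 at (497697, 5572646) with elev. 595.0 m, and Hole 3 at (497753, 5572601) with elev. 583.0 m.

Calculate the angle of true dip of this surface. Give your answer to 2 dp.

14.86°

Let the plane be z = a·E + b·N + c.
Hole 2−Hole 1: 117a + 51b = −33.2;  Hole 3−Hole 1: 173a + 6b = −45.2.
Solving gives a = −0.25933, b = −0.05605.
Gradient magnitude |∇z| = √(a² + b²) = √(0.06725 + 0.00314) = 0.26532.
True dip = arctan(0.26532) = 14.86°, dipping toward ENE (azimuth ≈ 078°).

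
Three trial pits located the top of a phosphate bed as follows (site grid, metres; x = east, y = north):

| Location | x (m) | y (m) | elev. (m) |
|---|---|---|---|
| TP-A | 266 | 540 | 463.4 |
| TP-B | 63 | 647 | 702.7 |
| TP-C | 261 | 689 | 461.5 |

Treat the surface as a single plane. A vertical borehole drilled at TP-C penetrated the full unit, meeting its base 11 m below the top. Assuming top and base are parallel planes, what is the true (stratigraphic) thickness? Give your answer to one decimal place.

7.0 m

Two edge vectors: TP-A→TP-B = (-203, 107, 239.3), TP-A→TP-C = (-5, 149, -1.9).
Normal n = (TP-A→TP-B) × (TP-A→TP-C) = (-35859, -1582.2, -29712).
So ∂z/∂x = −n_x/n_z = −1.20689 and ∂z/∂y = −n_y/n_z = −0.05325.
|∇z| = √(a²+b²) = 1.20806, so dip δ = arctan(1.20806) = 50.38°.
True thickness = vertical thickness × cos δ = 11 × cos 50.38° = 7.0 m.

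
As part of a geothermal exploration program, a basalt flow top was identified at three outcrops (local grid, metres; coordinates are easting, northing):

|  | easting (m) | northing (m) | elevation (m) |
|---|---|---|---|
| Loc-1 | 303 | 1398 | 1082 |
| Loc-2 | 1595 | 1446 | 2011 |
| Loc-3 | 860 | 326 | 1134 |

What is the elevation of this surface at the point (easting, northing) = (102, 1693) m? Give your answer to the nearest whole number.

1034 m

Two edge vectors: Loc-1→Loc-2 = (1292, 48, 929), Loc-1→Loc-3 = (557, -1072, 52).
Normal n = (Loc-1→Loc-2) × (Loc-1→Loc-3) = (998384, 450269, -1411760).
So ∂z/∂easting = −n_x/n_z = 0.70719 and ∂z/∂northing = −n_y/n_z = 0.31894.
Intercept c from Loc-1: 1082 − 214.28 − 445.88 = 421.84.
At (102, 1693): z = 72.1 + 540.0 + 421.84 = 1033.9 m.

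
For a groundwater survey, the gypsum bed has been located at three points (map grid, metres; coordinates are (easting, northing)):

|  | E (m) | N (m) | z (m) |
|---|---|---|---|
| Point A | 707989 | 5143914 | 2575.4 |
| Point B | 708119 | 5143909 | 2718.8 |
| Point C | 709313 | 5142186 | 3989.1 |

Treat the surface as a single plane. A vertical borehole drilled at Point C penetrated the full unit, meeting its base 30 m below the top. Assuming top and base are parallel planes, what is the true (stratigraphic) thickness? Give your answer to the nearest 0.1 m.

Two edge vectors: Point A→Point B = (130, -5, 143.4), Point A→Point C = (1324, -1728, 1413.7).
Normal n = (Point A→Point B) × (Point A→Point C) = (240726.7, 6080.6, -218020).
So ∂z/∂E = −n_x/n_z = 1.10415 and ∂z/∂N = −n_y/n_z = 0.02789.
|∇z| = √(a²+b²) = 1.10450, so dip δ = arctan(1.10450) = 47.84°.
True thickness = vertical thickness × cos δ = 30 × cos 47.84° = 20.1 m.

20.1 m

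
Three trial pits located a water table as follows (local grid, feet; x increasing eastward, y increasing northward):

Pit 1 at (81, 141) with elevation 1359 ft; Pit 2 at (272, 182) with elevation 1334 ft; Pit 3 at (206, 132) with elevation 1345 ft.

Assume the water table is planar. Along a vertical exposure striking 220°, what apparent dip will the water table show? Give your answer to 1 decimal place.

Let the plane be z = a·x + b·y + c.
Pit 2−Pit 1: 191a + 41b = −25;  Pit 3−Pit 1: 125a − 9b = −14.
Solving gives a = −0.11674, b = −0.06590.
Unit vector along 220° is (sin 220°, cos 220°) = (-0.6428, -0.7660).
Slope in that direction = a·(-0.6428) + b·(-0.7660) = 0.12552.
Apparent dip = arctan|0.12552| = 7.2° (true dip is 7.6°, so apparent ≤ true as expected).

7.2°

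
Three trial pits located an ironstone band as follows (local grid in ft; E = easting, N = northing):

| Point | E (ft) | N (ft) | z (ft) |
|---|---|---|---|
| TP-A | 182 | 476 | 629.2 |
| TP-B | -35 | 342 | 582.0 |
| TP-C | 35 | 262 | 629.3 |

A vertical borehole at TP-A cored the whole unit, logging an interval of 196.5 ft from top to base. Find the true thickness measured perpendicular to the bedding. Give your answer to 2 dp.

178.58 ft

Let the plane be z = a·E + b·N + c.
TP-B−TP-A: −217a − 134b = −47.2;  TP-C−TP-A: −147a − 214b = 0.1.
Solving gives a = 0.37824, b = −0.26029.
|∇z| = √(a²+b²) = 0.45915, so dip δ = arctan(0.45915) = 24.66°.
True thickness = vertical thickness × cos δ = 196.5 × cos 24.66° = 178.58 ft.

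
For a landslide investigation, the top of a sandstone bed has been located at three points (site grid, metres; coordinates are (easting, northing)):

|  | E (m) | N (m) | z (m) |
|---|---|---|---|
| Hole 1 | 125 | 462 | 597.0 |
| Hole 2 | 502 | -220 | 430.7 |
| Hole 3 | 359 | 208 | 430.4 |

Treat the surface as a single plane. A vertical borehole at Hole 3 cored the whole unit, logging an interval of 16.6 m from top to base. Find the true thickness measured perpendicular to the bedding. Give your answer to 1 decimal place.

Two edge vectors: Hole 1→Hole 2 = (377, -682, -166.3), Hole 1→Hole 3 = (234, -254, -166.6).
Normal n = (Hole 1→Hole 2) × (Hole 1→Hole 3) = (71381, 23894, 63830).
So ∂z/∂E = −n_x/n_z = −1.11830 and ∂z/∂N = −n_y/n_z = −0.37434.
|∇z| = √(a²+b²) = 1.17929, so dip δ = arctan(1.17929) = 49.70°.
True thickness = vertical thickness × cos δ = 16.6 × cos 49.70° = 10.7 m.

10.7 m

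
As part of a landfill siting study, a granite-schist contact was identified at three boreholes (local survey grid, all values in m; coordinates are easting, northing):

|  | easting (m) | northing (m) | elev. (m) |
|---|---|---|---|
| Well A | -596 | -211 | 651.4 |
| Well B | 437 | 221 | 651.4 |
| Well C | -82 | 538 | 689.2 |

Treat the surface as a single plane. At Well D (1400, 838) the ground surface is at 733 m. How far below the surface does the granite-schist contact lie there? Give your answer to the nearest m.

Two edge vectors: Well A→Well B = (1033, 432, 0), Well A→Well C = (514, 749, 37.8).
Normal n = (Well A→Well B) × (Well A→Well C) = (16329.6, -39047.4, 551669).
So ∂z/∂easting = −n_x/n_z = −0.02960 and ∂z/∂northing = −n_y/n_z = 0.07078.
Intercept c from Well A: 651.4 − 17.64 + 14.93 = 648.69.
At (1400, 838): z_contact = −41.4 + 59.3 + 648.69 = 666.6 m.
Depth below ground = 733 − 666.6 = 66 m.

66 m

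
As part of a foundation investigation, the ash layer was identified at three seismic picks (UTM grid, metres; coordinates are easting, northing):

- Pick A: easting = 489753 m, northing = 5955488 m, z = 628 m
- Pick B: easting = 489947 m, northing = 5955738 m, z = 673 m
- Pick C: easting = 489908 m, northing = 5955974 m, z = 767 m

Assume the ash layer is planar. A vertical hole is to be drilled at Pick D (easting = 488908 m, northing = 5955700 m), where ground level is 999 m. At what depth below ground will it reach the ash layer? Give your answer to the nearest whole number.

99 m

Let the plane be z = a·easting + b·northing + c.
Pick B−Pick A: 194a + 250b = 45;  Pick C−Pick A: 155a + 486b = 139.
Solving gives a = −0.23192999, b = 0.35997767.
Then c = 628 − a·489753 − b·5955488 = −2029626.29.
At (488908, 5955700): z_contact = −113392.4 + 2143919.0 − 2029626.29 = 900.3 m.
Depth below ground = 999 − 900.3 = 99 m.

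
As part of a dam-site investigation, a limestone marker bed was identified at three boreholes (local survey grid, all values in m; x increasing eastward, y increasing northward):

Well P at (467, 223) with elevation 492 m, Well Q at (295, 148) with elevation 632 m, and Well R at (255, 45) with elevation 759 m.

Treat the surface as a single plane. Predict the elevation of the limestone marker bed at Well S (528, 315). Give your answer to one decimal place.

Let the plane be z = a·x + b·y + c.
Well Q−Well P: −172a − 75b = 140;  Well R−Well P: −212a − 178b = 267.
Solving gives a = −0.33263, b = −1.10383.
Then c = 492 − a·467 − b·223 = 893.49.
At (528, 315): z = −175.6 − 347.7 + 893.49 = 370.2 m.

370.2 m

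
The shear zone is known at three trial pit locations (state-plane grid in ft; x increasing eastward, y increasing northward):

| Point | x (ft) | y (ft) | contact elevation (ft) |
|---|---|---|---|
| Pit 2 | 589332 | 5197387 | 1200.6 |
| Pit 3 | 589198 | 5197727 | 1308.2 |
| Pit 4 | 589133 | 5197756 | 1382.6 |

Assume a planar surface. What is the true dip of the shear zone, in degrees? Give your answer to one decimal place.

50.9°

Let the plane be z = a·x + b·y + c.
Pit 3−Pit 2: −134a + 340b = 107.6;  Pit 4−Pit 2: −199a + 369b = 182.
Solving gives a = −1.21750, b = −0.16337.
Gradient magnitude |∇z| = √(a² + b²) = √(1.48231 + 0.02669) = 1.22841.
True dip = arctan(1.22841) = 50.9°, dipping toward E (azimuth ≈ 082°).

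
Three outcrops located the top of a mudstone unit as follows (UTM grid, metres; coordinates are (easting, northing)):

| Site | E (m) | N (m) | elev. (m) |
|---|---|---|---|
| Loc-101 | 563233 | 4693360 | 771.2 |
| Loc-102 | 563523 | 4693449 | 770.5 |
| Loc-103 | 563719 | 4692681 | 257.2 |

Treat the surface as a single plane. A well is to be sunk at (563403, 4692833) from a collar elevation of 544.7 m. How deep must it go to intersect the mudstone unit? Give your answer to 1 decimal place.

Let the plane be z = a·E + b·N + c.
Loc-102−Loc-101: 290a + 89b = −0.7;  Loc-103−Loc-101: 486a − 679b = −514.
Solving gives a = −0.192457238, b = 0.619242684.
Then c = 771.2 − a·563233 − b·4693360 = −2797159.38.
At (563403, 4692833): z_contact = −108430.99 + 2906002.50 − 2797159.38 = 412.14 m.
Depth below ground = 544.7 − 412.14 = 132.6 m.

132.6 m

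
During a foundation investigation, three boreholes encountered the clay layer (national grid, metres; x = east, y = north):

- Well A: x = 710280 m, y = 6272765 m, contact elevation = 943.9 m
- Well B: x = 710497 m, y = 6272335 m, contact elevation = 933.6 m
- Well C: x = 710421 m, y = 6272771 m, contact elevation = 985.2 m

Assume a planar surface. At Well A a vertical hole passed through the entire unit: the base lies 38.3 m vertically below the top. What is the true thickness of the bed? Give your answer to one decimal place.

Let the plane be z = a·x + b·y + c.
Well B−Well A: 217a − 430b = −10.3;  Well C−Well A: 141a + 6b = 41.3.
Solving gives a = 0.28575, b = 0.16816.
|∇z| = √(a²+b²) = 0.33156, so dip δ = arctan(0.33156) = 18.34°.
True thickness = vertical thickness × cos δ = 38.3 × cos 18.34° = 36.4 m.

36.4 m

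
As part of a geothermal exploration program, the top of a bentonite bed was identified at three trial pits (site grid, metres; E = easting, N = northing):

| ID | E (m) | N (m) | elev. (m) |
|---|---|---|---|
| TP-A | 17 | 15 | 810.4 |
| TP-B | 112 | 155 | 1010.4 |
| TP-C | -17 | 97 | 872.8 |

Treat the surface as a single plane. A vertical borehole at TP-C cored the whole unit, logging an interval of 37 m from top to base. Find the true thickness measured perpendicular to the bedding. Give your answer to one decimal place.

Let the plane be z = a·E + b·N + c.
TP-B−TP-A: 95a + 140b = 200;  TP-C−TP-A: −34a + 82b = 62.4.
Solving gives a = 0.61068, b = 1.01418.
|∇z| = √(a²+b²) = 1.18385, so dip δ = arctan(1.18385) = 49.81°.
True thickness = vertical thickness × cos δ = 37 × cos 49.81° = 23.9 m.

23.9 m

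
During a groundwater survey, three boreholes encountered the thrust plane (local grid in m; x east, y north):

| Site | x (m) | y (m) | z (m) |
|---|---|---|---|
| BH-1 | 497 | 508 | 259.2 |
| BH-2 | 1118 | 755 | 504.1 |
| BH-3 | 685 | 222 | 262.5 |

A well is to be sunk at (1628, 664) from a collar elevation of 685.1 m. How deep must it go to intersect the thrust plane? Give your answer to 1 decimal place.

Two edge vectors: BH-1→BH-2 = (621, 247, 244.9), BH-1→BH-3 = (188, -286, 3.3).
Normal n = (BH-1→BH-2) × (BH-1→BH-3) = (70856.5, 43991.9, -224042).
So ∂z/∂x = −n_x/n_z = 0.316264 and ∂z/∂y = −n_y/n_z = 0.196356.
Intercept c from BH-1: 259.2 − 157.18 − 99.75 = 2.27.
At (1628, 664): z_contact = 514.88 + 130.38 + 2.27 = 647.53 m.
Depth below ground = 685.1 − 647.53 = 37.6 m.

37.6 m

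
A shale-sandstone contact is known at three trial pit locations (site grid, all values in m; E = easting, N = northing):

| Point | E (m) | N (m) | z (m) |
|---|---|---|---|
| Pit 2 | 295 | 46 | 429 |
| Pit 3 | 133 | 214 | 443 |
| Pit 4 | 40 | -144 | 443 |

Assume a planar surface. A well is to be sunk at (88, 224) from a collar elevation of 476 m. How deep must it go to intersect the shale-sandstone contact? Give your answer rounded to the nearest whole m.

Let the plane be z = a·E + b·N + c.
Pit 3−Pit 2: −162a + 168b = 14;  Pit 4−Pit 2: −255a − 190b = 14.
Solving gives a = −0.06808, b = 0.01769.
Then c = 429 − a·295 − b·46 = 448.27.
At (88, 224): z_contact = −6.0 + 4.0 + 448.27 = 446.2 m.
Depth below ground = 476 − 446.2 = 30 m.

30 m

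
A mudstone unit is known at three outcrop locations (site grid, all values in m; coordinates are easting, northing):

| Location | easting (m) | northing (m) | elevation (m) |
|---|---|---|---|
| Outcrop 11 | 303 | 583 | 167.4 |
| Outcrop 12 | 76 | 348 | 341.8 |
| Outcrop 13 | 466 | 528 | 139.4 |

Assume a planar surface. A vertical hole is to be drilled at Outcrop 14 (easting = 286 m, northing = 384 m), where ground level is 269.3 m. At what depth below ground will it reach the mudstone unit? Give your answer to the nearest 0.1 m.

10.0 m

Two edge vectors: Outcrop 11→Outcrop 12 = (-227, -235, 174.4), Outcrop 11→Outcrop 13 = (163, -55, -28).
Normal n = (Outcrop 11→Outcrop 12) × (Outcrop 11→Outcrop 13) = (16172, 22071.2, 50790).
So ∂z/∂easting = −n_x/n_z = −0.31841 and ∂z/∂northing = −n_y/n_z = −0.43456.
Intercept c from Outcrop 11: 167.4 + 96.48 + 253.35 = 517.23.
At (286, 384): z_contact = −91.07 − 166.87 + 517.23 = 259.29 m.
Depth below ground = 269.3 − 259.29 = 10.0 m.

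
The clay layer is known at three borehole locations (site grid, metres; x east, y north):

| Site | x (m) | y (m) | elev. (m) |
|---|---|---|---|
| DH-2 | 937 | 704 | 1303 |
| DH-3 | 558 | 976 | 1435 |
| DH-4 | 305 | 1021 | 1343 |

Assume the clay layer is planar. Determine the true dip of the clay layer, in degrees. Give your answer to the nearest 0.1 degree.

Two edge vectors: DH-2→DH-3 = (-379, 272, 132), DH-2→DH-4 = (-632, 317, 40).
Normal n = (DH-2→DH-3) × (DH-2→DH-4) = (-30964, -68264, 51761).
So ∂z/∂x = −n_x/n_z = 0.59821 and ∂z/∂y = −n_y/n_z = 1.31883.
Gradient magnitude |∇z| = √(a² + b²) = √(0.35786 + 1.73931) = 1.44816.
True dip = arctan(1.44816) = 55.4°, dipping toward SSW (azimuth ≈ 204°).

55.4°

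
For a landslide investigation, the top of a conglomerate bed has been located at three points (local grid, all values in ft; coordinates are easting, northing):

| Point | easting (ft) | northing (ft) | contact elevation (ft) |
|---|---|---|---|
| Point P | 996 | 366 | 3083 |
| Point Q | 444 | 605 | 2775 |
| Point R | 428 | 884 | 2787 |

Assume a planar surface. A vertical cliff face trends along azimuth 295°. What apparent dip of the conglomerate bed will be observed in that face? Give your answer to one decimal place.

Let the plane be z = a·easting + b·northing + c.
Point Q−Point P: −552a + 239b = −308;  Point R−Point P: −568a + 518b = −296.
Solving gives a = 0.59127, b = 0.07692.
Unit vector along 295° is (sin 295°, cos 295°) = (-0.9063, 0.4226).
Slope in that direction = a·(-0.9063) + b·(0.4226) = −0.50337.
Apparent dip = arctan|0.50337| = 26.7° (true dip is 30.8°, so apparent ≤ true as expected).

26.7°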